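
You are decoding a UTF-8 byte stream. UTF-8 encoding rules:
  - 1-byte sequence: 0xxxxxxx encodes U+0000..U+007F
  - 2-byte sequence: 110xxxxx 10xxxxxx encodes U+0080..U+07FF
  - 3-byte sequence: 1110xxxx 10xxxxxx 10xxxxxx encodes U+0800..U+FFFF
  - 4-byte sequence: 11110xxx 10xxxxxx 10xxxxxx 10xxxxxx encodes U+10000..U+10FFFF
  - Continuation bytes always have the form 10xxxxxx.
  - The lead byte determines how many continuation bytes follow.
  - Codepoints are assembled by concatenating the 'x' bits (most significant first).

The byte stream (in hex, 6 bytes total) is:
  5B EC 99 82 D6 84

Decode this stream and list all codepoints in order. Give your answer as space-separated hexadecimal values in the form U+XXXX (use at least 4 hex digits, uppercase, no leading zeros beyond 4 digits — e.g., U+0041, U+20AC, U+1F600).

Byte[0]=5B: 1-byte ASCII. cp=U+005B
Byte[1]=EC: 3-byte lead, need 2 cont bytes. acc=0xC
Byte[2]=99: continuation. acc=(acc<<6)|0x19=0x319
Byte[3]=82: continuation. acc=(acc<<6)|0x02=0xC642
Completed: cp=U+C642 (starts at byte 1)
Byte[4]=D6: 2-byte lead, need 1 cont bytes. acc=0x16
Byte[5]=84: continuation. acc=(acc<<6)|0x04=0x584
Completed: cp=U+0584 (starts at byte 4)

Answer: U+005B U+C642 U+0584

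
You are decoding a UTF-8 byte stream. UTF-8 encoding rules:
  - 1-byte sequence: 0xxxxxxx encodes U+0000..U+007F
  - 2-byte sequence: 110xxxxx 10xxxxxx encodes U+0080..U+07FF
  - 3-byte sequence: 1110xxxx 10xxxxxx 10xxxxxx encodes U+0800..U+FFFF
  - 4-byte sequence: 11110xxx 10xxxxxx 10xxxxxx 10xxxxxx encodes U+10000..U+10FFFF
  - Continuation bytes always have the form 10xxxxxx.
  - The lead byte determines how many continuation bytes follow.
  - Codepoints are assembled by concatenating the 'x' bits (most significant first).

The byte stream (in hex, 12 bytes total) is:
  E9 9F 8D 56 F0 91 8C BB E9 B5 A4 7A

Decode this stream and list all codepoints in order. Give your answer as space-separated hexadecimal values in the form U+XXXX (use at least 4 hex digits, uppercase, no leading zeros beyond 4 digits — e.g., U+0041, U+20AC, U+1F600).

Byte[0]=E9: 3-byte lead, need 2 cont bytes. acc=0x9
Byte[1]=9F: continuation. acc=(acc<<6)|0x1F=0x25F
Byte[2]=8D: continuation. acc=(acc<<6)|0x0D=0x97CD
Completed: cp=U+97CD (starts at byte 0)
Byte[3]=56: 1-byte ASCII. cp=U+0056
Byte[4]=F0: 4-byte lead, need 3 cont bytes. acc=0x0
Byte[5]=91: continuation. acc=(acc<<6)|0x11=0x11
Byte[6]=8C: continuation. acc=(acc<<6)|0x0C=0x44C
Byte[7]=BB: continuation. acc=(acc<<6)|0x3B=0x1133B
Completed: cp=U+1133B (starts at byte 4)
Byte[8]=E9: 3-byte lead, need 2 cont bytes. acc=0x9
Byte[9]=B5: continuation. acc=(acc<<6)|0x35=0x275
Byte[10]=A4: continuation. acc=(acc<<6)|0x24=0x9D64
Completed: cp=U+9D64 (starts at byte 8)
Byte[11]=7A: 1-byte ASCII. cp=U+007A

Answer: U+97CD U+0056 U+1133B U+9D64 U+007A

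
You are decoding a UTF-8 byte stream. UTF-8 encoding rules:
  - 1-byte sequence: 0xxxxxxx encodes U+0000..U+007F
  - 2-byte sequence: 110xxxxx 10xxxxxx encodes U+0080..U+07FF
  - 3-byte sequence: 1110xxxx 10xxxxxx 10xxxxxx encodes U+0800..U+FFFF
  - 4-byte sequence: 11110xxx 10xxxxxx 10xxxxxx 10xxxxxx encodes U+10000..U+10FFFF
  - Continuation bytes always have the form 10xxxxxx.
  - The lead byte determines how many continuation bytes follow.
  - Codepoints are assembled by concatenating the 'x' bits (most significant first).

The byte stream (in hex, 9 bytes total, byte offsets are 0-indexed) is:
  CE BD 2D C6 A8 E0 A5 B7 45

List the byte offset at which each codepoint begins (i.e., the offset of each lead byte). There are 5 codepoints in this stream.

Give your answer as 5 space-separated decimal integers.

Answer: 0 2 3 5 8

Derivation:
Byte[0]=CE: 2-byte lead, need 1 cont bytes. acc=0xE
Byte[1]=BD: continuation. acc=(acc<<6)|0x3D=0x3BD
Completed: cp=U+03BD (starts at byte 0)
Byte[2]=2D: 1-byte ASCII. cp=U+002D
Byte[3]=C6: 2-byte lead, need 1 cont bytes. acc=0x6
Byte[4]=A8: continuation. acc=(acc<<6)|0x28=0x1A8
Completed: cp=U+01A8 (starts at byte 3)
Byte[5]=E0: 3-byte lead, need 2 cont bytes. acc=0x0
Byte[6]=A5: continuation. acc=(acc<<6)|0x25=0x25
Byte[7]=B7: continuation. acc=(acc<<6)|0x37=0x977
Completed: cp=U+0977 (starts at byte 5)
Byte[8]=45: 1-byte ASCII. cp=U+0045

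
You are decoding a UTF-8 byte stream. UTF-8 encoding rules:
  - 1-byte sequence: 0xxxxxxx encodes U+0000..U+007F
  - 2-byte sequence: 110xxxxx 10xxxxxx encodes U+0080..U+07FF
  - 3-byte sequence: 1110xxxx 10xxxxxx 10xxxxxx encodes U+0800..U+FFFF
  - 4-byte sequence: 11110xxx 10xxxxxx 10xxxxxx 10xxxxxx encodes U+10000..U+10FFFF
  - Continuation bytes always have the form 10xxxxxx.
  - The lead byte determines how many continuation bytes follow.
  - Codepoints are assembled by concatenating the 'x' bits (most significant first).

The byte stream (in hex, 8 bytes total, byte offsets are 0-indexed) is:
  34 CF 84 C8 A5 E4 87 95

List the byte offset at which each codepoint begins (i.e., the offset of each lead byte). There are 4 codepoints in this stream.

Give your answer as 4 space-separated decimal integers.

Answer: 0 1 3 5

Derivation:
Byte[0]=34: 1-byte ASCII. cp=U+0034
Byte[1]=CF: 2-byte lead, need 1 cont bytes. acc=0xF
Byte[2]=84: continuation. acc=(acc<<6)|0x04=0x3C4
Completed: cp=U+03C4 (starts at byte 1)
Byte[3]=C8: 2-byte lead, need 1 cont bytes. acc=0x8
Byte[4]=A5: continuation. acc=(acc<<6)|0x25=0x225
Completed: cp=U+0225 (starts at byte 3)
Byte[5]=E4: 3-byte lead, need 2 cont bytes. acc=0x4
Byte[6]=87: continuation. acc=(acc<<6)|0x07=0x107
Byte[7]=95: continuation. acc=(acc<<6)|0x15=0x41D5
Completed: cp=U+41D5 (starts at byte 5)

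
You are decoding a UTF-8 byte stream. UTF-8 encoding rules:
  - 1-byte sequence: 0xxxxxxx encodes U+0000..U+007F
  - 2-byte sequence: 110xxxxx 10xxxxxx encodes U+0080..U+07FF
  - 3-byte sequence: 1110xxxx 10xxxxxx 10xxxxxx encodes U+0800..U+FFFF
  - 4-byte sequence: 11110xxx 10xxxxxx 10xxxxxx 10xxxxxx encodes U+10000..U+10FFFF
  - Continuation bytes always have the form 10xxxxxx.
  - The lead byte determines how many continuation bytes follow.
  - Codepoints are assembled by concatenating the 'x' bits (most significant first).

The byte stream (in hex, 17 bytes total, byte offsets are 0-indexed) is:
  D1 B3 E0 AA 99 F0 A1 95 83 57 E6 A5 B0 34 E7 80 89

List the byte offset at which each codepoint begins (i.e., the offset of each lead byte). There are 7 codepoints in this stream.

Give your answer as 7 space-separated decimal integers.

Answer: 0 2 5 9 10 13 14

Derivation:
Byte[0]=D1: 2-byte lead, need 1 cont bytes. acc=0x11
Byte[1]=B3: continuation. acc=(acc<<6)|0x33=0x473
Completed: cp=U+0473 (starts at byte 0)
Byte[2]=E0: 3-byte lead, need 2 cont bytes. acc=0x0
Byte[3]=AA: continuation. acc=(acc<<6)|0x2A=0x2A
Byte[4]=99: continuation. acc=(acc<<6)|0x19=0xA99
Completed: cp=U+0A99 (starts at byte 2)
Byte[5]=F0: 4-byte lead, need 3 cont bytes. acc=0x0
Byte[6]=A1: continuation. acc=(acc<<6)|0x21=0x21
Byte[7]=95: continuation. acc=(acc<<6)|0x15=0x855
Byte[8]=83: continuation. acc=(acc<<6)|0x03=0x21543
Completed: cp=U+21543 (starts at byte 5)
Byte[9]=57: 1-byte ASCII. cp=U+0057
Byte[10]=E6: 3-byte lead, need 2 cont bytes. acc=0x6
Byte[11]=A5: continuation. acc=(acc<<6)|0x25=0x1A5
Byte[12]=B0: continuation. acc=(acc<<6)|0x30=0x6970
Completed: cp=U+6970 (starts at byte 10)
Byte[13]=34: 1-byte ASCII. cp=U+0034
Byte[14]=E7: 3-byte lead, need 2 cont bytes. acc=0x7
Byte[15]=80: continuation. acc=(acc<<6)|0x00=0x1C0
Byte[16]=89: continuation. acc=(acc<<6)|0x09=0x7009
Completed: cp=U+7009 (starts at byte 14)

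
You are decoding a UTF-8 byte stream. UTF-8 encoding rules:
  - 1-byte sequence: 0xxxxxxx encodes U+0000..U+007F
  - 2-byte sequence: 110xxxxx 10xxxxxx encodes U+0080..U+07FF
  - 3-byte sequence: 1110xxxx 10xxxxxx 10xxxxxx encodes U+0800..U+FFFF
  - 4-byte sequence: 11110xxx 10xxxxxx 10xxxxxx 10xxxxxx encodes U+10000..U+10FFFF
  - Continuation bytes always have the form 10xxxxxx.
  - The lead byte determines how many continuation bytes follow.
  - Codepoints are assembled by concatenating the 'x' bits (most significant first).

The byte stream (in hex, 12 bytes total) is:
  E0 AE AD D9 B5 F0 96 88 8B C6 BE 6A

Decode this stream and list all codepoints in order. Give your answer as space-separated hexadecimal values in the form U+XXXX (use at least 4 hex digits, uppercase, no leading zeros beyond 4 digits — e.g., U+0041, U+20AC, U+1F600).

Byte[0]=E0: 3-byte lead, need 2 cont bytes. acc=0x0
Byte[1]=AE: continuation. acc=(acc<<6)|0x2E=0x2E
Byte[2]=AD: continuation. acc=(acc<<6)|0x2D=0xBAD
Completed: cp=U+0BAD (starts at byte 0)
Byte[3]=D9: 2-byte lead, need 1 cont bytes. acc=0x19
Byte[4]=B5: continuation. acc=(acc<<6)|0x35=0x675
Completed: cp=U+0675 (starts at byte 3)
Byte[5]=F0: 4-byte lead, need 3 cont bytes. acc=0x0
Byte[6]=96: continuation. acc=(acc<<6)|0x16=0x16
Byte[7]=88: continuation. acc=(acc<<6)|0x08=0x588
Byte[8]=8B: continuation. acc=(acc<<6)|0x0B=0x1620B
Completed: cp=U+1620B (starts at byte 5)
Byte[9]=C6: 2-byte lead, need 1 cont bytes. acc=0x6
Byte[10]=BE: continuation. acc=(acc<<6)|0x3E=0x1BE
Completed: cp=U+01BE (starts at byte 9)
Byte[11]=6A: 1-byte ASCII. cp=U+006A

Answer: U+0BAD U+0675 U+1620B U+01BE U+006A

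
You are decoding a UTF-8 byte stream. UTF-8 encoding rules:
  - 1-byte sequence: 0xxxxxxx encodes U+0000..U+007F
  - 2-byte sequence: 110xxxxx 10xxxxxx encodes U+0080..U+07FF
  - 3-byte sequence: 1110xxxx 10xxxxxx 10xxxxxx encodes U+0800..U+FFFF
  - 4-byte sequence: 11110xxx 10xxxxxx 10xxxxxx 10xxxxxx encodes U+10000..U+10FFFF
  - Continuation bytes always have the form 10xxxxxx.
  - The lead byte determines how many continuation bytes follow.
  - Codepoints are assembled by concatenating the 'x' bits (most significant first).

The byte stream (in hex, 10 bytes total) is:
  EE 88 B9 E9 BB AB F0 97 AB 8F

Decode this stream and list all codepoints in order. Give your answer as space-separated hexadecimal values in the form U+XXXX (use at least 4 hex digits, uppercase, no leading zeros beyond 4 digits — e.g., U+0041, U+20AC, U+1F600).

Answer: U+E239 U+9EEB U+17ACF

Derivation:
Byte[0]=EE: 3-byte lead, need 2 cont bytes. acc=0xE
Byte[1]=88: continuation. acc=(acc<<6)|0x08=0x388
Byte[2]=B9: continuation. acc=(acc<<6)|0x39=0xE239
Completed: cp=U+E239 (starts at byte 0)
Byte[3]=E9: 3-byte lead, need 2 cont bytes. acc=0x9
Byte[4]=BB: continuation. acc=(acc<<6)|0x3B=0x27B
Byte[5]=AB: continuation. acc=(acc<<6)|0x2B=0x9EEB
Completed: cp=U+9EEB (starts at byte 3)
Byte[6]=F0: 4-byte lead, need 3 cont bytes. acc=0x0
Byte[7]=97: continuation. acc=(acc<<6)|0x17=0x17
Byte[8]=AB: continuation. acc=(acc<<6)|0x2B=0x5EB
Byte[9]=8F: continuation. acc=(acc<<6)|0x0F=0x17ACF
Completed: cp=U+17ACF (starts at byte 6)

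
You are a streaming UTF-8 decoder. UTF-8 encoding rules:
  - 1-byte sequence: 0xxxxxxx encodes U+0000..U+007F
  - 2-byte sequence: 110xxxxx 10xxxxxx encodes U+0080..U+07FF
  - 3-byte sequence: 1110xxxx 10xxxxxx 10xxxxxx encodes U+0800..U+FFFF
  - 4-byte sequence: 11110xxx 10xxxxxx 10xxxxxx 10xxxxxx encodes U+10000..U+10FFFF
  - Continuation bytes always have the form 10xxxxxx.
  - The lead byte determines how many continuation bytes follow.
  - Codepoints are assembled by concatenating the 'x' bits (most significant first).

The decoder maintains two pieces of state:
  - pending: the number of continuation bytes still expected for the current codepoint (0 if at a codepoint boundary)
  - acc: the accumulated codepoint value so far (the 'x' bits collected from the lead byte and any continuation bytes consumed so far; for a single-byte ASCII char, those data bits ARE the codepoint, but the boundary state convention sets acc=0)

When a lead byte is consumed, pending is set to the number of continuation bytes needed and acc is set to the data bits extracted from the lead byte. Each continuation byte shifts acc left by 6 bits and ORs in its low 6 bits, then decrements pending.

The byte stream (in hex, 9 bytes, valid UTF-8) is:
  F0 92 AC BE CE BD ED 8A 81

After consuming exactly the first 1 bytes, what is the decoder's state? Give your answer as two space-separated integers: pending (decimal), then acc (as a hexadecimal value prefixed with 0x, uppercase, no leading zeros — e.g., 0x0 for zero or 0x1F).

Byte[0]=F0: 4-byte lead. pending=3, acc=0x0

Answer: 3 0x0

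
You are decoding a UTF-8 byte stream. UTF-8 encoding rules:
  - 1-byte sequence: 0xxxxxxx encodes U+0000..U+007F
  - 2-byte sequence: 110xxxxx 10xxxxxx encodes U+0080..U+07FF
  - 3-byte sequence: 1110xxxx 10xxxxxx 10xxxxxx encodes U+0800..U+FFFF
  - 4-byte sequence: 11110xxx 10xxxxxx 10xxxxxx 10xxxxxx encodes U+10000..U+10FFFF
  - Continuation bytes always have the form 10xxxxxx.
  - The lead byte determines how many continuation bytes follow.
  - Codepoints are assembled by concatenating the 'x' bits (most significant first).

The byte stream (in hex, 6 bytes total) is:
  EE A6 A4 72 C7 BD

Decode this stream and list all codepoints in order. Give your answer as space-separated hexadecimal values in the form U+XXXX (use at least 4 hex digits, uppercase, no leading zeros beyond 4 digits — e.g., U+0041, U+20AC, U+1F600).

Answer: U+E9A4 U+0072 U+01FD

Derivation:
Byte[0]=EE: 3-byte lead, need 2 cont bytes. acc=0xE
Byte[1]=A6: continuation. acc=(acc<<6)|0x26=0x3A6
Byte[2]=A4: continuation. acc=(acc<<6)|0x24=0xE9A4
Completed: cp=U+E9A4 (starts at byte 0)
Byte[3]=72: 1-byte ASCII. cp=U+0072
Byte[4]=C7: 2-byte lead, need 1 cont bytes. acc=0x7
Byte[5]=BD: continuation. acc=(acc<<6)|0x3D=0x1FD
Completed: cp=U+01FD (starts at byte 4)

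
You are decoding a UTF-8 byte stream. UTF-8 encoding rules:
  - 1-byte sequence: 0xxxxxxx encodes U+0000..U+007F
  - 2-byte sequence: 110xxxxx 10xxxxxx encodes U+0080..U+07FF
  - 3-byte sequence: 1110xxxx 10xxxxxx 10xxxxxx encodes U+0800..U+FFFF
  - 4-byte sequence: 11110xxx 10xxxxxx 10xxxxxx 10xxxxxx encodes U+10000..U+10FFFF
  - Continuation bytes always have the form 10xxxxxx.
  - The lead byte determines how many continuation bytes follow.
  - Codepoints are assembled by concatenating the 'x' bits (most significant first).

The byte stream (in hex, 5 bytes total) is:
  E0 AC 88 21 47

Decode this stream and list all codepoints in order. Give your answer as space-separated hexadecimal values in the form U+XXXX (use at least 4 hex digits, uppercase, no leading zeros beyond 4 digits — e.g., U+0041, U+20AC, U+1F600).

Answer: U+0B08 U+0021 U+0047

Derivation:
Byte[0]=E0: 3-byte lead, need 2 cont bytes. acc=0x0
Byte[1]=AC: continuation. acc=(acc<<6)|0x2C=0x2C
Byte[2]=88: continuation. acc=(acc<<6)|0x08=0xB08
Completed: cp=U+0B08 (starts at byte 0)
Byte[3]=21: 1-byte ASCII. cp=U+0021
Byte[4]=47: 1-byte ASCII. cp=U+0047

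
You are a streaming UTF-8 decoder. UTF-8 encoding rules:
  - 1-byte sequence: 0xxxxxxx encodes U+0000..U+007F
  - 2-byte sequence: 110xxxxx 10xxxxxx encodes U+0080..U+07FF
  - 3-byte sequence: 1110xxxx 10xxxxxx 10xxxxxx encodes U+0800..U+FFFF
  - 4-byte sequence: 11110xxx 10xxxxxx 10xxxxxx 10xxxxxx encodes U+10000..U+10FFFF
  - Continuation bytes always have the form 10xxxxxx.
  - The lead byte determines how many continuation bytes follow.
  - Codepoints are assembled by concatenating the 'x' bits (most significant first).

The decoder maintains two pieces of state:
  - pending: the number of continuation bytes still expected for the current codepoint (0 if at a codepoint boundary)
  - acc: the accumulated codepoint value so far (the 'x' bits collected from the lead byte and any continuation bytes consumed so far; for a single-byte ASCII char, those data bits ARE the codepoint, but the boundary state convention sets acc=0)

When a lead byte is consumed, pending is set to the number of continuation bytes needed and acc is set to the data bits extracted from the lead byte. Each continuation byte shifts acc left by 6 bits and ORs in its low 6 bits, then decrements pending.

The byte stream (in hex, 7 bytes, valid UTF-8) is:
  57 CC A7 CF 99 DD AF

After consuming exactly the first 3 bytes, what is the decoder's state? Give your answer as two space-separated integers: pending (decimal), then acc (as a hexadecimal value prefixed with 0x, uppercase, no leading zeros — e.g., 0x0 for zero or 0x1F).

Byte[0]=57: 1-byte. pending=0, acc=0x0
Byte[1]=CC: 2-byte lead. pending=1, acc=0xC
Byte[2]=A7: continuation. acc=(acc<<6)|0x27=0x327, pending=0

Answer: 0 0x327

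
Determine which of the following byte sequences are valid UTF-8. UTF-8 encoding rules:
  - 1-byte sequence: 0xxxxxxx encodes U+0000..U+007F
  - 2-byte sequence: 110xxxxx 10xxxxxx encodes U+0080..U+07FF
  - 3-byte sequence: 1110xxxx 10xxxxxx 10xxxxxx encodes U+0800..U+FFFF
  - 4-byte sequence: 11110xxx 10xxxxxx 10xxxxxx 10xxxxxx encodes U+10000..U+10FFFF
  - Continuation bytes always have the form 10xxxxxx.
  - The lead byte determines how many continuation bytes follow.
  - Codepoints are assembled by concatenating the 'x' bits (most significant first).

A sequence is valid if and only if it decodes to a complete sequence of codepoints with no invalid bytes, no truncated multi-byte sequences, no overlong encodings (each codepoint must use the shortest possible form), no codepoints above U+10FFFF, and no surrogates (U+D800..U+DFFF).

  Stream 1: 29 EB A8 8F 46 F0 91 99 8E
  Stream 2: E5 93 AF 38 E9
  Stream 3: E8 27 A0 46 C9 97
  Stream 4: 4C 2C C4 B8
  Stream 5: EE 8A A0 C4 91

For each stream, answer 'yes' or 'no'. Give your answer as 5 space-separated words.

Stream 1: decodes cleanly. VALID
Stream 2: error at byte offset 5. INVALID
Stream 3: error at byte offset 1. INVALID
Stream 4: decodes cleanly. VALID
Stream 5: decodes cleanly. VALID

Answer: yes no no yes yes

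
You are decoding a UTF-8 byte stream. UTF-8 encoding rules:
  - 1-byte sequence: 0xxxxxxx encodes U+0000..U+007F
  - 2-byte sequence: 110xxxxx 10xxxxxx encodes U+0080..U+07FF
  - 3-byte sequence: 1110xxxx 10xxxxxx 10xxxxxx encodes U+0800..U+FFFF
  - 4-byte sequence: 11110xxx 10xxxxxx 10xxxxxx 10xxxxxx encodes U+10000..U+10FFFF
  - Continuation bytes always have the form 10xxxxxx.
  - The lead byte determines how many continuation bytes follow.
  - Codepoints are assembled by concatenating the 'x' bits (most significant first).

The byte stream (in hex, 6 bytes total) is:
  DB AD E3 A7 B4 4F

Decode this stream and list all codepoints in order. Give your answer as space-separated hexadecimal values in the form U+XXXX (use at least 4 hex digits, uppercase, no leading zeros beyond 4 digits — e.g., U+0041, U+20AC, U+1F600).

Answer: U+06ED U+39F4 U+004F

Derivation:
Byte[0]=DB: 2-byte lead, need 1 cont bytes. acc=0x1B
Byte[1]=AD: continuation. acc=(acc<<6)|0x2D=0x6ED
Completed: cp=U+06ED (starts at byte 0)
Byte[2]=E3: 3-byte lead, need 2 cont bytes. acc=0x3
Byte[3]=A7: continuation. acc=(acc<<6)|0x27=0xE7
Byte[4]=B4: continuation. acc=(acc<<6)|0x34=0x39F4
Completed: cp=U+39F4 (starts at byte 2)
Byte[5]=4F: 1-byte ASCII. cp=U+004F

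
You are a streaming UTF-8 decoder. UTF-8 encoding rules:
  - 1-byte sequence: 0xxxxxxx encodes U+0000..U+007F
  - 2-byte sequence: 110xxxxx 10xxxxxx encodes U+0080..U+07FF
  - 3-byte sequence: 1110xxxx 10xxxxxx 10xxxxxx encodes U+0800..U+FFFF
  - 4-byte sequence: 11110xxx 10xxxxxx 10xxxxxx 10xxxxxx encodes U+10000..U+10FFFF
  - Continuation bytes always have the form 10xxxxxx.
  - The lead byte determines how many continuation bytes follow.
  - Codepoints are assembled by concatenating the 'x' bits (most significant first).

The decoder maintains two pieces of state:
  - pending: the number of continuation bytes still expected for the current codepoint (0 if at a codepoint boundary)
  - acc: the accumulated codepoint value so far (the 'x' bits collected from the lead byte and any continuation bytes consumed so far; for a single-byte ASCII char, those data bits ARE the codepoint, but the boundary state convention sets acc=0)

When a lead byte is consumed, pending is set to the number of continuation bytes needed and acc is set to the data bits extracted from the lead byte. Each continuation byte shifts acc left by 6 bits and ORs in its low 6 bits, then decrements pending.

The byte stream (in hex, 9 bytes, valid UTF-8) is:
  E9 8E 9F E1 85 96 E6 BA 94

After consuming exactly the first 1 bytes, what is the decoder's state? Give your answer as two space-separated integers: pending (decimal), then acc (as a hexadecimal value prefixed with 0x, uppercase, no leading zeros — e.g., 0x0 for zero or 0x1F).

Answer: 2 0x9

Derivation:
Byte[0]=E9: 3-byte lead. pending=2, acc=0x9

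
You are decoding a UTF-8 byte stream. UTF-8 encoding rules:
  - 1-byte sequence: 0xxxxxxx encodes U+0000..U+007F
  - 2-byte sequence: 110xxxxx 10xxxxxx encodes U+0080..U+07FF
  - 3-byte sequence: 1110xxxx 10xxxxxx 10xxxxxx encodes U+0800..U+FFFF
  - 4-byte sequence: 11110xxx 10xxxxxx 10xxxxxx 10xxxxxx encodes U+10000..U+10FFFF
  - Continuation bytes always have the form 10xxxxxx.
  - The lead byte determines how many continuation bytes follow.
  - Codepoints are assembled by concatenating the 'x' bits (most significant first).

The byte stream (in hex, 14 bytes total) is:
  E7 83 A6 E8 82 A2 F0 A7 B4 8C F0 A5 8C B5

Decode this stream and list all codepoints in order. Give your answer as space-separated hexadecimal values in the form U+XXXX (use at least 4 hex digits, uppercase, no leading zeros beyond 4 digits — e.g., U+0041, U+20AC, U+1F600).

Answer: U+70E6 U+80A2 U+27D0C U+25335

Derivation:
Byte[0]=E7: 3-byte lead, need 2 cont bytes. acc=0x7
Byte[1]=83: continuation. acc=(acc<<6)|0x03=0x1C3
Byte[2]=A6: continuation. acc=(acc<<6)|0x26=0x70E6
Completed: cp=U+70E6 (starts at byte 0)
Byte[3]=E8: 3-byte lead, need 2 cont bytes. acc=0x8
Byte[4]=82: continuation. acc=(acc<<6)|0x02=0x202
Byte[5]=A2: continuation. acc=(acc<<6)|0x22=0x80A2
Completed: cp=U+80A2 (starts at byte 3)
Byte[6]=F0: 4-byte lead, need 3 cont bytes. acc=0x0
Byte[7]=A7: continuation. acc=(acc<<6)|0x27=0x27
Byte[8]=B4: continuation. acc=(acc<<6)|0x34=0x9F4
Byte[9]=8C: continuation. acc=(acc<<6)|0x0C=0x27D0C
Completed: cp=U+27D0C (starts at byte 6)
Byte[10]=F0: 4-byte lead, need 3 cont bytes. acc=0x0
Byte[11]=A5: continuation. acc=(acc<<6)|0x25=0x25
Byte[12]=8C: continuation. acc=(acc<<6)|0x0C=0x94C
Byte[13]=B5: continuation. acc=(acc<<6)|0x35=0x25335
Completed: cp=U+25335 (starts at byte 10)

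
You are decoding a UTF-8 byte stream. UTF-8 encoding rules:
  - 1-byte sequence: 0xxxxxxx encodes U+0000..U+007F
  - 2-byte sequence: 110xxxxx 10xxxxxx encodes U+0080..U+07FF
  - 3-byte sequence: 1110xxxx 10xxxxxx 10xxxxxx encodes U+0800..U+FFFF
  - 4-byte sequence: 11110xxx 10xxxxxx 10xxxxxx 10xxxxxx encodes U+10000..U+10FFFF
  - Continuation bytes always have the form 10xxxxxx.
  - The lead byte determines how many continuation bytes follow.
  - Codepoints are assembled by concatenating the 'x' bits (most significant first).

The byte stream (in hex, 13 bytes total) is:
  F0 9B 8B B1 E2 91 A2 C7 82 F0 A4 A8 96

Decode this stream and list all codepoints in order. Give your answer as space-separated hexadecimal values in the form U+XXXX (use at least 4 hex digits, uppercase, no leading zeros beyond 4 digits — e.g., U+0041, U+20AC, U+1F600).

Byte[0]=F0: 4-byte lead, need 3 cont bytes. acc=0x0
Byte[1]=9B: continuation. acc=(acc<<6)|0x1B=0x1B
Byte[2]=8B: continuation. acc=(acc<<6)|0x0B=0x6CB
Byte[3]=B1: continuation. acc=(acc<<6)|0x31=0x1B2F1
Completed: cp=U+1B2F1 (starts at byte 0)
Byte[4]=E2: 3-byte lead, need 2 cont bytes. acc=0x2
Byte[5]=91: continuation. acc=(acc<<6)|0x11=0x91
Byte[6]=A2: continuation. acc=(acc<<6)|0x22=0x2462
Completed: cp=U+2462 (starts at byte 4)
Byte[7]=C7: 2-byte lead, need 1 cont bytes. acc=0x7
Byte[8]=82: continuation. acc=(acc<<6)|0x02=0x1C2
Completed: cp=U+01C2 (starts at byte 7)
Byte[9]=F0: 4-byte lead, need 3 cont bytes. acc=0x0
Byte[10]=A4: continuation. acc=(acc<<6)|0x24=0x24
Byte[11]=A8: continuation. acc=(acc<<6)|0x28=0x928
Byte[12]=96: continuation. acc=(acc<<6)|0x16=0x24A16
Completed: cp=U+24A16 (starts at byte 9)

Answer: U+1B2F1 U+2462 U+01C2 U+24A16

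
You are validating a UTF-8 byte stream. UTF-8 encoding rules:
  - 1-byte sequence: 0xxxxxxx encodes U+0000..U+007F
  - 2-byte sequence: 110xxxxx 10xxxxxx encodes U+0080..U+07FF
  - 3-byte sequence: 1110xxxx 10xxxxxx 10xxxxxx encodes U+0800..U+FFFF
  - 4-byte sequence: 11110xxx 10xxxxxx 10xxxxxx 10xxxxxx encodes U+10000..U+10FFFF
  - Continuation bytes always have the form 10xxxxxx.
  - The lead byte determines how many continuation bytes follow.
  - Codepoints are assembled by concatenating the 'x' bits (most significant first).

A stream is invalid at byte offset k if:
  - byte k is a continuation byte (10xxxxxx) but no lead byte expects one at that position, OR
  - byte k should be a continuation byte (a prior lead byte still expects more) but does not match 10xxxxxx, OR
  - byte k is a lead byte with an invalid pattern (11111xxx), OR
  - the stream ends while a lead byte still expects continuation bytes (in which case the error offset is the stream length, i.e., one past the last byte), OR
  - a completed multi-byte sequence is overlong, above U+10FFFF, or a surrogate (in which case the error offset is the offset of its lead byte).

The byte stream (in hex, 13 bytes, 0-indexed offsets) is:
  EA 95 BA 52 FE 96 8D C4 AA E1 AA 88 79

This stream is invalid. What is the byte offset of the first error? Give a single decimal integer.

Answer: 4

Derivation:
Byte[0]=EA: 3-byte lead, need 2 cont bytes. acc=0xA
Byte[1]=95: continuation. acc=(acc<<6)|0x15=0x295
Byte[2]=BA: continuation. acc=(acc<<6)|0x3A=0xA57A
Completed: cp=U+A57A (starts at byte 0)
Byte[3]=52: 1-byte ASCII. cp=U+0052
Byte[4]=FE: INVALID lead byte (not 0xxx/110x/1110/11110)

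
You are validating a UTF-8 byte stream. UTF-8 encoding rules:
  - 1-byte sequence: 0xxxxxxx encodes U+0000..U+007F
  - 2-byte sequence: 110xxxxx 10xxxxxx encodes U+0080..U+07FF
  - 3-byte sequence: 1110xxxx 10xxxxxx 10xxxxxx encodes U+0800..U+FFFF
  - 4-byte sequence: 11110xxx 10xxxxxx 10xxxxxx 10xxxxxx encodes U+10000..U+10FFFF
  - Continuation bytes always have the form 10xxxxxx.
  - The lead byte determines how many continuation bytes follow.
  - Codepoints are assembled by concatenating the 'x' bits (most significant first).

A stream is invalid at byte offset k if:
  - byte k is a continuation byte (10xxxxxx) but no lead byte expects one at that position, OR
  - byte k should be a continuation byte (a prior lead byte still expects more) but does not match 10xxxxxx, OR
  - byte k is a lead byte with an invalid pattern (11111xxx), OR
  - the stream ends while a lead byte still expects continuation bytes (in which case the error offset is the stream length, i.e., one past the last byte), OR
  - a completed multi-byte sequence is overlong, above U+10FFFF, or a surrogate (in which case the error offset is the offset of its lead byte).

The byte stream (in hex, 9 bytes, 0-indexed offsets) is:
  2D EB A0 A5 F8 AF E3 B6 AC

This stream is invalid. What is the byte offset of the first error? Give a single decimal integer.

Byte[0]=2D: 1-byte ASCII. cp=U+002D
Byte[1]=EB: 3-byte lead, need 2 cont bytes. acc=0xB
Byte[2]=A0: continuation. acc=(acc<<6)|0x20=0x2E0
Byte[3]=A5: continuation. acc=(acc<<6)|0x25=0xB825
Completed: cp=U+B825 (starts at byte 1)
Byte[4]=F8: INVALID lead byte (not 0xxx/110x/1110/11110)

Answer: 4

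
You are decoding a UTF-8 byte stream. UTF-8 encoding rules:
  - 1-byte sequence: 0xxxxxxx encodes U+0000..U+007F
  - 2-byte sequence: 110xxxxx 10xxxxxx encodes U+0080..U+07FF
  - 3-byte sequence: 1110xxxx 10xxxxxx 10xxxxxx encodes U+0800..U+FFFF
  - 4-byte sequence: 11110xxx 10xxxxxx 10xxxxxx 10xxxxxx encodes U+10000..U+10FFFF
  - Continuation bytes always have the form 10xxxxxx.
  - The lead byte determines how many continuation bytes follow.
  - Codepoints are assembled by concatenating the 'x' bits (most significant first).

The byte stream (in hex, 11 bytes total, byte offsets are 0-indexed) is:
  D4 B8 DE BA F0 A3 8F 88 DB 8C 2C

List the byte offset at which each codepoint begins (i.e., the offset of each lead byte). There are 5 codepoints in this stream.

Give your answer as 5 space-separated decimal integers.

Byte[0]=D4: 2-byte lead, need 1 cont bytes. acc=0x14
Byte[1]=B8: continuation. acc=(acc<<6)|0x38=0x538
Completed: cp=U+0538 (starts at byte 0)
Byte[2]=DE: 2-byte lead, need 1 cont bytes. acc=0x1E
Byte[3]=BA: continuation. acc=(acc<<6)|0x3A=0x7BA
Completed: cp=U+07BA (starts at byte 2)
Byte[4]=F0: 4-byte lead, need 3 cont bytes. acc=0x0
Byte[5]=A3: continuation. acc=(acc<<6)|0x23=0x23
Byte[6]=8F: continuation. acc=(acc<<6)|0x0F=0x8CF
Byte[7]=88: continuation. acc=(acc<<6)|0x08=0x233C8
Completed: cp=U+233C8 (starts at byte 4)
Byte[8]=DB: 2-byte lead, need 1 cont bytes. acc=0x1B
Byte[9]=8C: continuation. acc=(acc<<6)|0x0C=0x6CC
Completed: cp=U+06CC (starts at byte 8)
Byte[10]=2C: 1-byte ASCII. cp=U+002C

Answer: 0 2 4 8 10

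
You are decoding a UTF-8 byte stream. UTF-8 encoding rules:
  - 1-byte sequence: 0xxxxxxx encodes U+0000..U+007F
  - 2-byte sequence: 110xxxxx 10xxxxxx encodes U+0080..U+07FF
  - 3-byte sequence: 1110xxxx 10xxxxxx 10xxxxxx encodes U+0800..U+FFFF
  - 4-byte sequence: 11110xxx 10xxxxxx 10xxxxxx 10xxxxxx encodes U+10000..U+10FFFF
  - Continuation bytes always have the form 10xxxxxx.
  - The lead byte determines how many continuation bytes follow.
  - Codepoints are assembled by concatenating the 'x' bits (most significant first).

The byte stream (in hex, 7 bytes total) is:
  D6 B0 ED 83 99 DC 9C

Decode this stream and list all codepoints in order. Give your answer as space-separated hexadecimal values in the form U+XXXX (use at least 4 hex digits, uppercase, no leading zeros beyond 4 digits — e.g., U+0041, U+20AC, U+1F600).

Answer: U+05B0 U+D0D9 U+071C

Derivation:
Byte[0]=D6: 2-byte lead, need 1 cont bytes. acc=0x16
Byte[1]=B0: continuation. acc=(acc<<6)|0x30=0x5B0
Completed: cp=U+05B0 (starts at byte 0)
Byte[2]=ED: 3-byte lead, need 2 cont bytes. acc=0xD
Byte[3]=83: continuation. acc=(acc<<6)|0x03=0x343
Byte[4]=99: continuation. acc=(acc<<6)|0x19=0xD0D9
Completed: cp=U+D0D9 (starts at byte 2)
Byte[5]=DC: 2-byte lead, need 1 cont bytes. acc=0x1C
Byte[6]=9C: continuation. acc=(acc<<6)|0x1C=0x71C
Completed: cp=U+071C (starts at byte 5)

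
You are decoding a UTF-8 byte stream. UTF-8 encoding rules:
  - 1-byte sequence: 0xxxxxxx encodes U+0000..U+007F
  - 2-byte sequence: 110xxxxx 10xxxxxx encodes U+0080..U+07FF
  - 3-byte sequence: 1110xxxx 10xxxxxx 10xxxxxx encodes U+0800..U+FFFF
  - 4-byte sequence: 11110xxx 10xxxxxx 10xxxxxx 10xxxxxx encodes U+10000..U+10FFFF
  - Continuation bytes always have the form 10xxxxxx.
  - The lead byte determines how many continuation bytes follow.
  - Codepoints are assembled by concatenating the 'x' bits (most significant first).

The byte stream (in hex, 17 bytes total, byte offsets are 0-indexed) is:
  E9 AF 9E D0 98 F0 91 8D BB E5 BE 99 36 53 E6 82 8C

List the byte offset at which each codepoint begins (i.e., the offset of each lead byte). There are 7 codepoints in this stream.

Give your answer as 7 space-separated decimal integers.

Byte[0]=E9: 3-byte lead, need 2 cont bytes. acc=0x9
Byte[1]=AF: continuation. acc=(acc<<6)|0x2F=0x26F
Byte[2]=9E: continuation. acc=(acc<<6)|0x1E=0x9BDE
Completed: cp=U+9BDE (starts at byte 0)
Byte[3]=D0: 2-byte lead, need 1 cont bytes. acc=0x10
Byte[4]=98: continuation. acc=(acc<<6)|0x18=0x418
Completed: cp=U+0418 (starts at byte 3)
Byte[5]=F0: 4-byte lead, need 3 cont bytes. acc=0x0
Byte[6]=91: continuation. acc=(acc<<6)|0x11=0x11
Byte[7]=8D: continuation. acc=(acc<<6)|0x0D=0x44D
Byte[8]=BB: continuation. acc=(acc<<6)|0x3B=0x1137B
Completed: cp=U+1137B (starts at byte 5)
Byte[9]=E5: 3-byte lead, need 2 cont bytes. acc=0x5
Byte[10]=BE: continuation. acc=(acc<<6)|0x3E=0x17E
Byte[11]=99: continuation. acc=(acc<<6)|0x19=0x5F99
Completed: cp=U+5F99 (starts at byte 9)
Byte[12]=36: 1-byte ASCII. cp=U+0036
Byte[13]=53: 1-byte ASCII. cp=U+0053
Byte[14]=E6: 3-byte lead, need 2 cont bytes. acc=0x6
Byte[15]=82: continuation. acc=(acc<<6)|0x02=0x182
Byte[16]=8C: continuation. acc=(acc<<6)|0x0C=0x608C
Completed: cp=U+608C (starts at byte 14)

Answer: 0 3 5 9 12 13 14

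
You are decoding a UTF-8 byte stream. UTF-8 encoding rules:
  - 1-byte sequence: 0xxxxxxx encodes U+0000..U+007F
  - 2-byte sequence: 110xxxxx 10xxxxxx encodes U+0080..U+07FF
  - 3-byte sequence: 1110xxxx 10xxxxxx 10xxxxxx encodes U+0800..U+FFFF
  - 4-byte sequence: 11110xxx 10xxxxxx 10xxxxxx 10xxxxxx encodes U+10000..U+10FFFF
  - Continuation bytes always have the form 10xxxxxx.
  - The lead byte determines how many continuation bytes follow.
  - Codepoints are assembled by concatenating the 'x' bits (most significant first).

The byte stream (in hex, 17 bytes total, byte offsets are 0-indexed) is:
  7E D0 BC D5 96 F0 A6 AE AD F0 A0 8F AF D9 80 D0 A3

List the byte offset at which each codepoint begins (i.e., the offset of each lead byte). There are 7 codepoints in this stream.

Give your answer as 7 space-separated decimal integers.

Answer: 0 1 3 5 9 13 15

Derivation:
Byte[0]=7E: 1-byte ASCII. cp=U+007E
Byte[1]=D0: 2-byte lead, need 1 cont bytes. acc=0x10
Byte[2]=BC: continuation. acc=(acc<<6)|0x3C=0x43C
Completed: cp=U+043C (starts at byte 1)
Byte[3]=D5: 2-byte lead, need 1 cont bytes. acc=0x15
Byte[4]=96: continuation. acc=(acc<<6)|0x16=0x556
Completed: cp=U+0556 (starts at byte 3)
Byte[5]=F0: 4-byte lead, need 3 cont bytes. acc=0x0
Byte[6]=A6: continuation. acc=(acc<<6)|0x26=0x26
Byte[7]=AE: continuation. acc=(acc<<6)|0x2E=0x9AE
Byte[8]=AD: continuation. acc=(acc<<6)|0x2D=0x26BAD
Completed: cp=U+26BAD (starts at byte 5)
Byte[9]=F0: 4-byte lead, need 3 cont bytes. acc=0x0
Byte[10]=A0: continuation. acc=(acc<<6)|0x20=0x20
Byte[11]=8F: continuation. acc=(acc<<6)|0x0F=0x80F
Byte[12]=AF: continuation. acc=(acc<<6)|0x2F=0x203EF
Completed: cp=U+203EF (starts at byte 9)
Byte[13]=D9: 2-byte lead, need 1 cont bytes. acc=0x19
Byte[14]=80: continuation. acc=(acc<<6)|0x00=0x640
Completed: cp=U+0640 (starts at byte 13)
Byte[15]=D0: 2-byte lead, need 1 cont bytes. acc=0x10
Byte[16]=A3: continuation. acc=(acc<<6)|0x23=0x423
Completed: cp=U+0423 (starts at byte 15)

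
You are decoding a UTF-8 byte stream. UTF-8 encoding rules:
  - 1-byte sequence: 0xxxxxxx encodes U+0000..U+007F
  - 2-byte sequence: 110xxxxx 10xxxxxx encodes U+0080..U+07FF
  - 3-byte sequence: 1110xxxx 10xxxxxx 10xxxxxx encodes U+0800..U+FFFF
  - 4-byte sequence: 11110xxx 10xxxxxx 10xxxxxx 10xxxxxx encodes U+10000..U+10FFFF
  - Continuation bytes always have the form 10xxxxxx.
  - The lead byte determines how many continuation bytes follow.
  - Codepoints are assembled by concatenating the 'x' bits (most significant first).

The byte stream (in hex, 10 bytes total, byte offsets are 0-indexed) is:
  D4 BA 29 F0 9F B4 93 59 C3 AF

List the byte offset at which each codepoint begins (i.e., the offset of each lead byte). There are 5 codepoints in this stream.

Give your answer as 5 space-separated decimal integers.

Byte[0]=D4: 2-byte lead, need 1 cont bytes. acc=0x14
Byte[1]=BA: continuation. acc=(acc<<6)|0x3A=0x53A
Completed: cp=U+053A (starts at byte 0)
Byte[2]=29: 1-byte ASCII. cp=U+0029
Byte[3]=F0: 4-byte lead, need 3 cont bytes. acc=0x0
Byte[4]=9F: continuation. acc=(acc<<6)|0x1F=0x1F
Byte[5]=B4: continuation. acc=(acc<<6)|0x34=0x7F4
Byte[6]=93: continuation. acc=(acc<<6)|0x13=0x1FD13
Completed: cp=U+1FD13 (starts at byte 3)
Byte[7]=59: 1-byte ASCII. cp=U+0059
Byte[8]=C3: 2-byte lead, need 1 cont bytes. acc=0x3
Byte[9]=AF: continuation. acc=(acc<<6)|0x2F=0xEF
Completed: cp=U+00EF (starts at byte 8)

Answer: 0 2 3 7 8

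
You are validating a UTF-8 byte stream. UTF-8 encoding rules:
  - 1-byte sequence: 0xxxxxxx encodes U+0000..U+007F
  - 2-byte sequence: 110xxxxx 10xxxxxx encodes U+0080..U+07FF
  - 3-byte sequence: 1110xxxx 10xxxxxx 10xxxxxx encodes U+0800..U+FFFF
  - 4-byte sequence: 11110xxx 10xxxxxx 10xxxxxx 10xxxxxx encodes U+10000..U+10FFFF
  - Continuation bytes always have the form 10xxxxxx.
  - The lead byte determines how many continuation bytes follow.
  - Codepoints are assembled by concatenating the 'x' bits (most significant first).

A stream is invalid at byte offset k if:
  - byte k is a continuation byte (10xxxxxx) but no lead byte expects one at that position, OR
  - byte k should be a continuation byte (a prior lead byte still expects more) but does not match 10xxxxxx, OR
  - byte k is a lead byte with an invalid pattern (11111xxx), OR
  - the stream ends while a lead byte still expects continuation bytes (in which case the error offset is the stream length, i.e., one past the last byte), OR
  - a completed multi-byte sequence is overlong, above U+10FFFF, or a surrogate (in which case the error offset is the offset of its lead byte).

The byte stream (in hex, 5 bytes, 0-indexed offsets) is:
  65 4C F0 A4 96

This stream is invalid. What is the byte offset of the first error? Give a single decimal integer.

Answer: 5

Derivation:
Byte[0]=65: 1-byte ASCII. cp=U+0065
Byte[1]=4C: 1-byte ASCII. cp=U+004C
Byte[2]=F0: 4-byte lead, need 3 cont bytes. acc=0x0
Byte[3]=A4: continuation. acc=(acc<<6)|0x24=0x24
Byte[4]=96: continuation. acc=(acc<<6)|0x16=0x916
Byte[5]: stream ended, expected continuation. INVALID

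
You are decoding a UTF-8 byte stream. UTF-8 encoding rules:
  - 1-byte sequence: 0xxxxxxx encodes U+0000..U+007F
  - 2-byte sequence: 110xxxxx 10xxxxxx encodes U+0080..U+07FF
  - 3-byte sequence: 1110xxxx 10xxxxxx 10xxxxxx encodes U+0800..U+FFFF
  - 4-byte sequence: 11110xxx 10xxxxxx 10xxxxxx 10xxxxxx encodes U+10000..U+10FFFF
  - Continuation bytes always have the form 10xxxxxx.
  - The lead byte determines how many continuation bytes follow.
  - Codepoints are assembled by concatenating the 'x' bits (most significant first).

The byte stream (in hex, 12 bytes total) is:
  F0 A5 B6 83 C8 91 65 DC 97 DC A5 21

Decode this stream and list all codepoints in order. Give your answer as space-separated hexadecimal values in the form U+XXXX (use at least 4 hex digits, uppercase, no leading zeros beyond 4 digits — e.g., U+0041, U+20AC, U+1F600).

Byte[0]=F0: 4-byte lead, need 3 cont bytes. acc=0x0
Byte[1]=A5: continuation. acc=(acc<<6)|0x25=0x25
Byte[2]=B6: continuation. acc=(acc<<6)|0x36=0x976
Byte[3]=83: continuation. acc=(acc<<6)|0x03=0x25D83
Completed: cp=U+25D83 (starts at byte 0)
Byte[4]=C8: 2-byte lead, need 1 cont bytes. acc=0x8
Byte[5]=91: continuation. acc=(acc<<6)|0x11=0x211
Completed: cp=U+0211 (starts at byte 4)
Byte[6]=65: 1-byte ASCII. cp=U+0065
Byte[7]=DC: 2-byte lead, need 1 cont bytes. acc=0x1C
Byte[8]=97: continuation. acc=(acc<<6)|0x17=0x717
Completed: cp=U+0717 (starts at byte 7)
Byte[9]=DC: 2-byte lead, need 1 cont bytes. acc=0x1C
Byte[10]=A5: continuation. acc=(acc<<6)|0x25=0x725
Completed: cp=U+0725 (starts at byte 9)
Byte[11]=21: 1-byte ASCII. cp=U+0021

Answer: U+25D83 U+0211 U+0065 U+0717 U+0725 U+0021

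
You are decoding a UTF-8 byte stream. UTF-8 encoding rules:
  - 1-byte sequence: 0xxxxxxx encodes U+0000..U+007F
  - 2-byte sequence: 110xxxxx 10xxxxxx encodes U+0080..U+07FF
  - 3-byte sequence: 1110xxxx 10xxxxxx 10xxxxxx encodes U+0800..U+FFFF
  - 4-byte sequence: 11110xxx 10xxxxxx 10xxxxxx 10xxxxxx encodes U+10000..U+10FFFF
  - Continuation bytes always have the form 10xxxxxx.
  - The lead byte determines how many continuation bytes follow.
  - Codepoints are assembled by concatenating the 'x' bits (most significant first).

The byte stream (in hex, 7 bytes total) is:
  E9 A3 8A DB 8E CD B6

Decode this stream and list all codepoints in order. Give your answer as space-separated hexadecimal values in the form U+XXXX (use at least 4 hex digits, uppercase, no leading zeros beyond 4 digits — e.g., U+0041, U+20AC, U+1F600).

Answer: U+98CA U+06CE U+0376

Derivation:
Byte[0]=E9: 3-byte lead, need 2 cont bytes. acc=0x9
Byte[1]=A3: continuation. acc=(acc<<6)|0x23=0x263
Byte[2]=8A: continuation. acc=(acc<<6)|0x0A=0x98CA
Completed: cp=U+98CA (starts at byte 0)
Byte[3]=DB: 2-byte lead, need 1 cont bytes. acc=0x1B
Byte[4]=8E: continuation. acc=(acc<<6)|0x0E=0x6CE
Completed: cp=U+06CE (starts at byte 3)
Byte[5]=CD: 2-byte lead, need 1 cont bytes. acc=0xD
Byte[6]=B6: continuation. acc=(acc<<6)|0x36=0x376
Completed: cp=U+0376 (starts at byte 5)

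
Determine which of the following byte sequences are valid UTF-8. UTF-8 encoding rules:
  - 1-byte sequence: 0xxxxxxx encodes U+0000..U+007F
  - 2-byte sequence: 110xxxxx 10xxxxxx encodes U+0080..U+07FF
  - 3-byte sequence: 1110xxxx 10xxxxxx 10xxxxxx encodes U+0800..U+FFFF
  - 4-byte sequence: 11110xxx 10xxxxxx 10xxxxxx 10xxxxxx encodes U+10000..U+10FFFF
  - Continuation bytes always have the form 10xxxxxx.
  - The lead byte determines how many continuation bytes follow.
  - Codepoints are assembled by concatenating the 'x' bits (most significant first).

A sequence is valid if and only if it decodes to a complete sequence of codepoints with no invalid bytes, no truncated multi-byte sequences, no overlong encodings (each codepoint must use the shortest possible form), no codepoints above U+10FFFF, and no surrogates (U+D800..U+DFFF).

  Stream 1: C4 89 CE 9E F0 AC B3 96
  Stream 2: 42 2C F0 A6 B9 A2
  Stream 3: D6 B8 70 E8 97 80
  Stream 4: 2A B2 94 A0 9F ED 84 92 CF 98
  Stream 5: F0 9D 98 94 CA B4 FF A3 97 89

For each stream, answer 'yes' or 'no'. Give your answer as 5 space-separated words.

Stream 1: decodes cleanly. VALID
Stream 2: decodes cleanly. VALID
Stream 3: decodes cleanly. VALID
Stream 4: error at byte offset 1. INVALID
Stream 5: error at byte offset 6. INVALID

Answer: yes yes yes no no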